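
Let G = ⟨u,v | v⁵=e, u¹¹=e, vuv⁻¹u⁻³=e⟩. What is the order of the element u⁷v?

Compute successive powers until reaching e:
  (u⁷v)¹ = u⁷v, (u⁷v)² = u⁶v², (u⁷v)³ = u³v³, (u⁷v)⁴ = u⁵v⁴, (u⁷v)⁵ = e.
The smallest positive k with (u⁷v)ᵏ = e is 5.

Answer: 5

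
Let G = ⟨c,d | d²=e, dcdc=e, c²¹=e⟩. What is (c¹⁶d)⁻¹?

The order of (c¹⁶d) is 2 (smallest k with (c¹⁶d)ᵏ = e), so (c¹⁶d)⁻¹ = (c¹⁶d)¹ = c¹⁶d.
Check: (c¹⁶d) · (c¹⁶d) → (c¹⁶d) · c¹⁶ = d;   d · d = e, giving e as required.

Answer: c¹⁶d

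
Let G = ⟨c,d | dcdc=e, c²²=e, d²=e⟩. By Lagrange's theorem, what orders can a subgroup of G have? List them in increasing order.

|G| = 44 = 2² · 11. By Lagrange's theorem the order of any subgroup divides 44; the divisors of 44 are 1, 2, 4, 11, 22, 44.

Answer: 1, 2, 4, 11, 22, 44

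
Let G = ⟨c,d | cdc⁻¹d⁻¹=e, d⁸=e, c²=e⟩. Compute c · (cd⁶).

Compute c · (cd⁶) by multiplying left to right and reducing via the relations at each step:
  c · c = e
  e · d⁶ = d⁶

Answer: d⁶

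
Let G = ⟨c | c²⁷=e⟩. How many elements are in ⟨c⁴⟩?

|⟨c⁴⟩| equals the order of c⁴. Compute successive powers until reaching e:
  (c⁴)¹ = c⁴, (c⁴)² = c⁸, (c⁴)³ = c¹², (c⁴)⁴ = c¹⁶, (c⁴)⁵ = c²⁰, (c⁴)⁶ = c²⁴, (c⁴)⁷ = c, (c⁴)⁸ = c⁵, (c⁴)⁹ = c⁹, (c⁴)¹⁰ = c¹³, (c⁴)¹¹ = c¹⁷, (c⁴)¹² = c²¹, (c⁴)¹³ = c²⁵, (c⁴)¹⁴ = c², (c⁴)¹⁵ = c⁶, (c⁴)¹⁶ = c¹⁰, (c⁴)¹⁷ = c¹⁴, (c⁴)¹⁸ = c¹⁸, (c⁴)¹⁹ = c²², (c⁴)²⁰ = c²⁶, (c⁴)²¹ = c³, (c⁴)²² = c⁷, (c⁴)²³ = c¹¹, (c⁴)²⁴ = c¹⁵, (c⁴)²⁵ = c¹⁹, (c⁴)²⁶ = c²³, (c⁴)²⁷ = e.
The smallest positive k with (c⁴)ᵏ = e is 27, so |⟨c⁴⟩| = 27.

Answer: 27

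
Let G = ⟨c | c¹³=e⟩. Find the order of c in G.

Compute successive powers until reaching e:
  c¹ = c, c² = c², c³ = c³, c⁴ = c⁴, c⁵ = c⁵, c⁶ = c⁶, c⁷ = c⁷, c⁸ = c⁸, c⁹ = c⁹, c¹⁰ = c¹⁰, c¹¹ = c¹¹, c¹² = c¹², c¹³ = e.
The smallest positive k with cᵏ = e is 13.

Answer: 13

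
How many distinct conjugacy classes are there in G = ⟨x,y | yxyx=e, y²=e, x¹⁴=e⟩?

The conjugacy classes (representative and size) are:
  [e] (size 1), [x¹³] (size 2), [x²] (size 2), [x³] (size 2), [x¹⁰] (size 2), [x⁵] (size 2), [x⁸] (size 2), [x⁷] (size 1), [x⁶y] (size 7), [x⁹y] (size 7).
Class equation: 1 + 2 + 2 + 2 + 2 + 2 + 2 + 1 + 7 + 7 = 28 = |G|. So G has 10 conjugacy classes.

Answer: 10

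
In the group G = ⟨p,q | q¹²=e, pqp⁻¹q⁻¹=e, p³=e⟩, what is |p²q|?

Compute successive powers until reaching e:
  (p²q)¹ = p²q, (p²q)² = pq², (p²q)³ = q³, (p²q)⁴ = p²q⁴, (p²q)⁵ = pq⁵, (p²q)⁶ = q⁶, (p²q)⁷ = p²q⁷, (p²q)⁸ = pq⁸, (p²q)⁹ = q⁹, (p²q)¹⁰ = p²q¹⁰, (p²q)¹¹ = pq¹¹, (p²q)¹² = e.
The smallest positive k with (p²q)ᵏ = e is 12.

Answer: 12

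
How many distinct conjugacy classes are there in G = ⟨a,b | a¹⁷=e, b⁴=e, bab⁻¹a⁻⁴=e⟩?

The conjugacy classes (representative and size) are:
  [e] (size 1), [a⁴] (size 4), [a²] (size 4), [a⁵] (size 4), [a¹¹] (size 4), [a⁷b] (size 17), [a³b²] (size 17), [a⁹b³] (size 17).
Class equation: 1 + 4 + 4 + 4 + 4 + 17 + 17 + 17 = 68 = |G|. So G has 8 conjugacy classes.

Answer: 8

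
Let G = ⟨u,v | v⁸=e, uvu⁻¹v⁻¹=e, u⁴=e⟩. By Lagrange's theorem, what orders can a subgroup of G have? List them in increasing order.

|G| = 32 = 2⁵. By Lagrange's theorem the order of any subgroup divides 32; the divisors of 32 are 1, 2, 4, 8, 16, 32.

Answer: 1, 2, 4, 8, 16, 32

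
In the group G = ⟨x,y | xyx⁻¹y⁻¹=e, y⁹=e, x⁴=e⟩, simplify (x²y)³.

Compute successive powers of (x²y), reducing at each step:
  (x²y)²: (x²y) · x² = y;   y · y = y²
  (x²y)³: (y²) · x² = x²y²;   (x²y²) · y = x²y³

Answer: x²y³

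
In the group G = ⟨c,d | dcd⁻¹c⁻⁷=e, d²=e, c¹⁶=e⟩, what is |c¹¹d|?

Compute successive powers until reaching e:
  (c¹¹d)¹ = c¹¹d, (c¹¹d)² = c⁸, (c¹¹d)³ = c³d, (c¹¹d)⁴ = e.
The smallest positive k with (c¹¹d)ᵏ = e is 4.

Answer: 4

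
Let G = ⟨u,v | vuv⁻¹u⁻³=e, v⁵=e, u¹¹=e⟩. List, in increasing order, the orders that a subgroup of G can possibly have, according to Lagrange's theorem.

|G| = 55 = 5 · 11. By Lagrange's theorem the order of any subgroup divides 55; the divisors of 55 are 1, 5, 11, 55.

Answer: 1, 5, 11, 55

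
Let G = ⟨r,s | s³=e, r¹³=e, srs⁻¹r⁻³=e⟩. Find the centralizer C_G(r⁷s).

⟨r⁷s⟩ ⊆ C_G(r⁷s) since powers of r⁷s commute with r⁷s; so |C_G(r⁷s)| ≥ |⟨r⁷s⟩| = 3.
By orbit–stabilizer, |C_G(r⁷s)| = |G| / |conj. class of r⁷s| = 39 / 13 = 3.
The 3 elements commuting with r⁷s are {e, r²s², r⁷s}.

Answer: {e, r²s², r⁷s}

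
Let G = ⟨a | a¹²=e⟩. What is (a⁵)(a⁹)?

Compute (a⁵) · (a⁹) by multiplying left to right and reducing via the relations at each step:
  (a⁵) · a⁹ = a²

Answer: a²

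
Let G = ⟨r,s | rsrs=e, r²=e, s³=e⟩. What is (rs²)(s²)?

Compute (rs²) · (s²) by multiplying left to right and reducing via the relations at each step:
  (rs²) · s² = rs

Answer: rs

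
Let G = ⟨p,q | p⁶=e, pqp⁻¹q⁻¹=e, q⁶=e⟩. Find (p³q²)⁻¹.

The order of (p³q²) is 6 (smallest k with (p³q²)ᵏ = e), so (p³q²)⁻¹ = (p³q²)⁵ = p³q⁴.
Check: (p³q²) · (p³q⁴) → (p³q²) · p³ = q²;   (q²) · q⁴ = e, giving e as required.

Answer: p³q⁴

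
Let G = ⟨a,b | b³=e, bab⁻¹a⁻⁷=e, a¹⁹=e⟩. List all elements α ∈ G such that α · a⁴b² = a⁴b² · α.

⟨a⁴b²⟩ ⊆ C_G(a⁴b²) since powers of a⁴b² commute with a⁴b²; so |C_G(a⁴b²)| ≥ |⟨a⁴b²⟩| = 3.
By orbit–stabilizer, |C_G(a⁴b²)| = |G| / |conj. class of a⁴b²| = 57 / 19 = 3.
The 3 elements commuting with a⁴b² are {e, a¹⁰b, a⁴b²}.

Answer: {e, a¹⁰b, a⁴b²}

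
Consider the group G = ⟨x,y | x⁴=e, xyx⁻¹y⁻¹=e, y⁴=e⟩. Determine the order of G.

Enumerate words in the generators, reducing via the relations: the distinct elements are
  {e, x, y, xy, x², x³, y², y³, xy², xy³, x²y, x³y, x²y², x²y³, x³y², x³y³}.
No further products give new elements, so |G| = 16.

Answer: 16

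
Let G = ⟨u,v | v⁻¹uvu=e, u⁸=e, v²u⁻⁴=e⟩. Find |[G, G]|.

G' = [G, G] is generated by all commutators. The generator-pair commutators are: [u, v] = u².
The subgroup they normally generate is {e, u², u⁴, u⁶}, of order 4.
Check: |G/G'| = 16/4 = 4 is the order of the abelianisation.

Answer: 4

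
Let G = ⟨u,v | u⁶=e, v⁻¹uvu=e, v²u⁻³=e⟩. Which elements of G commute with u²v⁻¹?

⟨u²v⁻¹⟩ ⊆ C_G(u²v⁻¹) since powers of u²v⁻¹ commute with u²v⁻¹; so |C_G(u²v⁻¹)| ≥ |⟨u²v⁻¹⟩| = 4.
By orbit–stabilizer, |C_G(u²v⁻¹)| = |G| / |conj. class of u²v⁻¹| = 12 / 3 = 4.
The 4 elements commuting with u²v⁻¹ are {e, u³, u²v, u²v⁻¹}.

Answer: {e, u³, u²v, u²v⁻¹}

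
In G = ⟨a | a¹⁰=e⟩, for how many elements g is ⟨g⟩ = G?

G is cyclic of order 10. An element generates G iff its order is 10, and a cyclic group of order 10 has exactly φ(10) = 4 such elements.

Answer: 4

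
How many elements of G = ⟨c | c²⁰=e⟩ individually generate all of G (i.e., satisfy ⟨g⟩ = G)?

G is cyclic of order 20. An element generates G iff its order is 20, and a cyclic group of order 20 has exactly φ(20) = 8 such elements.

Answer: 8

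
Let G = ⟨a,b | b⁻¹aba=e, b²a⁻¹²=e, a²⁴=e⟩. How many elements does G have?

Enumerate words in the generators, reducing via the relations: the distinct elements are
  {a, b, e, ab, a², a³, a⁴, a⁵, a⁶, a⁷, a⁸, a⁹, a²b, a²², a²³, a²¹, a²⁰, a³b, a¹², a¹³, a¹¹, a¹⁰, a¹⁴, a¹⁵, a¹⁶, a¹⁷, a¹⁸, a¹⁹, a⁴b, a⁵b, a⁶b, a⁷b, a⁸b, a⁹b, b⁻¹, ab⁻¹, a¹¹b, a¹⁰b, a²b⁻¹, a³b⁻¹, a⁴b⁻¹, a⁵b⁻¹, a⁶b⁻¹, a⁷b⁻¹, a⁸b⁻¹, a⁹b⁻¹, a¹¹b⁻¹, a¹⁰b⁻¹}.
No further products give new elements, so |G| = 48.

Answer: 48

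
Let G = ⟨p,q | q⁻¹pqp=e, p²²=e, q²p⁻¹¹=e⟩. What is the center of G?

An element z ∈ Z(G) iff z commutes with every generator.
For example p¹¹ is central: (p¹¹)·p = p¹² = p·(p¹¹); (p¹¹)·q = q⁻¹ = q·(p¹¹).
Whereas p ∉ Z(G) since p·q = pq ≠ p¹⁰q⁻¹ = q·p.
Checking each of the 44 elements this way gives Z(G) = {e, p¹¹}, of order 2.

Answer: {e, p¹¹}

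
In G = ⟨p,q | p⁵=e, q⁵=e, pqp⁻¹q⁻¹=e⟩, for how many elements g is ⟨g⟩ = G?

⟨g⟩ = G would require ord(g) = |G| = 25, but the maximum element order in G is 5 < 25. So G is not cyclic and no single element generates it: the count is 0.

Answer: 0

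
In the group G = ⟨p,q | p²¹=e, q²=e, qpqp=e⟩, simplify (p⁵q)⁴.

Compute successive powers of (p⁵q), reducing at each step:
  (p⁵q)²: (p⁵q) · p⁵ = q;   q · q = e
  (p⁵q)³: e · p⁵ = p⁵;   (p⁵) · q = p⁵q
  (p⁵q)⁴: (p⁵q) · p⁵ = q;   q · q = e

Answer: e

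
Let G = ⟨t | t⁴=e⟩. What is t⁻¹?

The order of t is 4 (smallest k with tᵏ = e), so t⁻¹ = t³ = t³.
Check: t · (t³) → t · t³ = e, giving e as required.

Answer: t³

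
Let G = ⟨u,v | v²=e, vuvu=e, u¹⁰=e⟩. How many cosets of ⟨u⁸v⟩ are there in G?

First find ord(u⁸v) by computing successive powers:
  (u⁸v)¹ = u⁸v, (u⁸v)² = e.
So |⟨u⁸v⟩| = ord(u⁸v) = 2. With |G| = 20, by Lagrange [G : ⟨u⁸v⟩] = 20/2 = 10.

Answer: 10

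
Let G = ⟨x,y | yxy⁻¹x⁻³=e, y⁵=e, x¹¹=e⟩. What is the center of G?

An element z ∈ Z(G) iff z commutes with every generator.
For example e is central: e·x = x = x·e; e·y = y = y·e.
Whereas x ∉ Z(G) since x·y = xy ≠ x³y = y·x.
Checking each of the 55 elements this way gives Z(G) = {e}, of order 1.

Answer: {e}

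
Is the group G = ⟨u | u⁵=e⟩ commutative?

G has a single generator, so G is cyclic and hence abelian.

Answer: Yes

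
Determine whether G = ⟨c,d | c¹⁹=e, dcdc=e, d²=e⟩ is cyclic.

Every cyclic group is abelian. But c·d = cd while d·c = c¹⁸d, so c·d ≠ d·c and G is not abelian. Hence G is not cyclic.

Answer: No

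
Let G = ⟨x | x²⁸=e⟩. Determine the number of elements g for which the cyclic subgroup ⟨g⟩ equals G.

G is cyclic of order 28. An element generates G iff its order is 28, and a cyclic group of order 28 has exactly φ(28) = 12 such elements.

Answer: 12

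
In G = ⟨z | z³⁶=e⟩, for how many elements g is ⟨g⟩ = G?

G is cyclic of order 36. An element generates G iff its order is 36, and a cyclic group of order 36 has exactly φ(36) = 12 such elements.

Answer: 12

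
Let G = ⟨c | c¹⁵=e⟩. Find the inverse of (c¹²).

The order of (c¹²) is 5 (smallest k with (c¹²)ᵏ = e), so (c¹²)⁻¹ = (c¹²)⁴ = c³.
Check: (c¹²) · (c³) → (c¹²) · c³ = e, giving e as required.

Answer: c³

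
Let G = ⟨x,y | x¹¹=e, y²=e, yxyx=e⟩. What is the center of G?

An element z ∈ Z(G) iff z commutes with every generator.
For example e is central: e·x = x = x·e; e·y = y = y·e.
Whereas x ∉ Z(G) since x·y = xy ≠ x¹⁰y = y·x.
Checking each of the 22 elements this way gives Z(G) = {e}, of order 1.

Answer: {e}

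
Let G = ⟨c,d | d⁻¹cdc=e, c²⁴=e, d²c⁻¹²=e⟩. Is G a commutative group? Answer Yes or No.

c·d = cd but d·c = c¹¹d⁻¹, so c·d ≠ d·c and G is not abelian.

Answer: No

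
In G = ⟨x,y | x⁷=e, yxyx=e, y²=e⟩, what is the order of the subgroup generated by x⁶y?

|⟨x⁶y⟩| equals the order of x⁶y. Compute successive powers until reaching e:
  (x⁶y)¹ = x⁶y, (x⁶y)² = e.
The smallest positive k with (x⁶y)ᵏ = e is 2, so |⟨x⁶y⟩| = 2.

Answer: 2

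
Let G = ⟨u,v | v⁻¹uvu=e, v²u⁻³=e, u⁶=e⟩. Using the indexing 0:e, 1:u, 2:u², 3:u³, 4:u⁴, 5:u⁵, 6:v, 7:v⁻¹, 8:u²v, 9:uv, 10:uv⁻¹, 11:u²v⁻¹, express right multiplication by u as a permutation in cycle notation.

(0 1 2 3 4 5)(6 11 10 7 8 9)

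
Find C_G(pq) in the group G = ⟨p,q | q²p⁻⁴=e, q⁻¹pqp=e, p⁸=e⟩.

⟨pq⟩ ⊆ C_G(pq) since powers of pq commute with pq; so |C_G(pq)| ≥ |⟨pq⟩| = 4.
By orbit–stabilizer, |C_G(pq)| = |G| / |conj. class of pq| = 16 / 4 = 4.
The 4 elements commuting with pq are {e, p⁴, pq, pq⁻¹}.

Answer: {e, p⁴, pq, pq⁻¹}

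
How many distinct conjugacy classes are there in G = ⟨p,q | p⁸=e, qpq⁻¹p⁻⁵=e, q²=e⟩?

The conjugacy classes (representative and size) are:
  [e] (size 1), [p⁵] (size 2), [p²] (size 1), [p⁷] (size 2), [p⁴] (size 1), [p⁶] (size 1), [q] (size 2), [p⁵q] (size 2), [p²q] (size 2), [p³q] (size 2).
Class equation: 1 + 2 + 1 + 2 + 1 + 1 + 2 + 2 + 2 + 2 = 16 = |G|. So G has 10 conjugacy classes.

Answer: 10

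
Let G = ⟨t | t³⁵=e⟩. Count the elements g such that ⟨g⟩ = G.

G is cyclic of order 35. An element generates G iff its order is 35, and a cyclic group of order 35 has exactly φ(35) = 24 such elements.

Answer: 24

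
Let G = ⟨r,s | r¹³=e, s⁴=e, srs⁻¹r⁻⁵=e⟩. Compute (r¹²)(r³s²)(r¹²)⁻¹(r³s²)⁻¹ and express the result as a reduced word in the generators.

[(r¹²), (r³s²)] = (r¹²)·(r³s²)·(r¹²)⁻¹·(r³s²)⁻¹.
  (r¹²) · (r³s²) = r²s²
  (r²s²) · r = rs²
  (rs²) · (r³s²) = r¹¹

Answer: r¹¹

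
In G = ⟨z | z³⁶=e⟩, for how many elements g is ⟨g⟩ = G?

G is cyclic of order 36. An element generates G iff its order is 36, and a cyclic group of order 36 has exactly φ(36) = 12 such elements.

Answer: 12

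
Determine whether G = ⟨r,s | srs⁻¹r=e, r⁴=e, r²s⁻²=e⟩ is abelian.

r·s = rs but s·r = rs⁻¹, so r·s ≠ s·r and G is not abelian.

Answer: No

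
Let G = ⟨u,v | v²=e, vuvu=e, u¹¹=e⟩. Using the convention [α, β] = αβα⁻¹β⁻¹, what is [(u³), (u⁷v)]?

[(u³), (u⁷v)] = (u³)·(u⁷v)·(u³)⁻¹·(u⁷v)⁻¹.
  (u³) · (u⁷v) = u¹⁰v
  (u¹⁰v) · (u⁸) = u²v
  (u²v) · (u⁷v) = u⁶

Answer: u⁶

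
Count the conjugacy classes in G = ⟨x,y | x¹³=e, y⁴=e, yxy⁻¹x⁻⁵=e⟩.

The conjugacy classes (representative and size) are:
  [e] (size 1), [x] (size 4), [x²] (size 4), [x⁹] (size 4), [x¹²y] (size 13), [x⁴y²] (size 13), [x¹²y³] (size 13).
Class equation: 1 + 4 + 4 + 4 + 13 + 13 + 13 = 52 = |G|. So G has 7 conjugacy classes.

Answer: 7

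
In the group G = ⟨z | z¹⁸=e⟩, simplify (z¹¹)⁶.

Compute successive powers of (z¹¹), reducing at each step:
  (z¹¹)²: (z¹¹) · z¹¹ = z⁴
  (z¹¹)³: (z⁴) · z¹¹ = z¹⁵
  (z¹¹)⁴: (z¹⁵) · z¹¹ = z⁸
  (z¹¹)⁵: (z⁸) · z¹¹ = z
  (z¹¹)⁶: z · z¹¹ = z¹²

Answer: z¹²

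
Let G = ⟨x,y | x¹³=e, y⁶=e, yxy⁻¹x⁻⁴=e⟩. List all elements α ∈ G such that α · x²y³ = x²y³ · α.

⟨x²y³⟩ ⊆ C_G(x²y³) since powers of x²y³ commute with x²y³; so |C_G(x²y³)| ≥ |⟨x²y³⟩| = 2.
By orbit–stabilizer, |C_G(x²y³)| = |G| / |conj. class of x²y³| = 78 / 13 = 6.
The 6 elements commuting with x²y³ are {e, x²y³, x⁴y⁵, x⁵y⁴, x¹⁰y, x¹¹y²}.

Answer: {e, x²y³, x⁴y⁵, x⁵y⁴, x¹⁰y, x¹¹y²}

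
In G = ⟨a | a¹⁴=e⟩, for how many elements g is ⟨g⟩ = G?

G is cyclic of order 14. An element generates G iff its order is 14, and a cyclic group of order 14 has exactly φ(14) = 6 such elements.

Answer: 6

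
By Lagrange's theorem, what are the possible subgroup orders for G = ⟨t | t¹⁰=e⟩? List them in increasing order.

|G| = 10 = 2 · 5. By Lagrange's theorem the order of any subgroup divides 10; the divisors of 10 are 1, 2, 5, 10.

Answer: 1, 2, 5, 10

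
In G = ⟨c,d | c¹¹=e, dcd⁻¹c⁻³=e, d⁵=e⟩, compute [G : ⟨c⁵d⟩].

First find ord(c⁵d) by computing successive powers:
  (c⁵d)¹ = c⁵d, (c⁵d)² = c⁹d², (c⁵d)³ = c¹⁰d³, (c⁵d)⁴ = c²d⁴, (c⁵d)⁵ = e.
So |⟨c⁵d⟩| = ord(c⁵d) = 5. With |G| = 55, by Lagrange [G : ⟨c⁵d⟩] = 55/5 = 11.

Answer: 11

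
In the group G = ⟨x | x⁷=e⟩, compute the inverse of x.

The order of x is 7 (smallest k with xᵏ = e), so x⁻¹ = x⁶ = x⁶.
Check: x · (x⁶) → x · x⁶ = e, giving e as required.

Answer: x⁶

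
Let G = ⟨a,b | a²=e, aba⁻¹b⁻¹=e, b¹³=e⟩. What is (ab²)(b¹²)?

Compute (ab²) · (b¹²) by multiplying left to right and reducing via the relations at each step:
  (ab²) · b¹² = ab

Answer: ab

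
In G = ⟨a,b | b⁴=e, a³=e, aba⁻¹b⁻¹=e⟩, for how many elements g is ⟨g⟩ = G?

G is cyclic of order 12. An element generates G iff its order is 12, and a cyclic group of order 12 has exactly φ(12) = 4 such elements.

Answer: 4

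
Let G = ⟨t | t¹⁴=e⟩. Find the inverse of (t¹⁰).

The order of (t¹⁰) is 7 (smallest k with (t¹⁰)ᵏ = e), so (t¹⁰)⁻¹ = (t¹⁰)⁶ = t⁴.
Check: (t¹⁰) · (t⁴) → (t¹⁰) · t⁴ = e, giving e as required.

Answer: t⁴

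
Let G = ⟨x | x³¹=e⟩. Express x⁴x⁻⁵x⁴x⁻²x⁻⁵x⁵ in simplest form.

Multiply left to right, reducing at each step:
  (x⁴) · x⁻⁵ = x³⁰
  (x³⁰) · x⁴ = x³
  (x³) · x⁻² = x
  x · x⁻⁵ = x²⁷
  (x²⁷) · x⁵ = x

Answer: x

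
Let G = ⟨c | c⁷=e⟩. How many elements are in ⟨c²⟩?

|⟨c²⟩| equals the order of c². Compute successive powers until reaching e:
  (c²)¹ = c², (c²)² = c⁴, (c²)³ = c⁶, (c²)⁴ = c, (c²)⁵ = c³, (c²)⁶ = c⁵, (c²)⁷ = e.
The smallest positive k with (c²)ᵏ = e is 7, so |⟨c²⟩| = 7.

Answer: 7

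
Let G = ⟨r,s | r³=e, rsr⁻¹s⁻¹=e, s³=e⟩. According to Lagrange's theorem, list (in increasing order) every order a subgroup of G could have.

|G| = 9 = 3². By Lagrange's theorem the order of any subgroup divides 9; the divisors of 9 are 1, 3, 9.

Answer: 1, 3, 9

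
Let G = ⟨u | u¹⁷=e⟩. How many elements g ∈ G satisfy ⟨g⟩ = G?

G is cyclic of order 17. An element generates G iff its order is 17, and a cyclic group of order 17 has exactly φ(17) = 16 such elements.

Answer: 16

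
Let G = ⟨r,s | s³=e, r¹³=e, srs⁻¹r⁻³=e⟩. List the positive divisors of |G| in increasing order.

|G| = 39 = 3 · 13. By Lagrange's theorem the order of any subgroup divides 39; the divisors of 39 are 1, 3, 13, 39.

Answer: 1, 3, 13, 39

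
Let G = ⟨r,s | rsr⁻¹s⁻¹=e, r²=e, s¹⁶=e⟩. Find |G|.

Enumerate words in the generators, reducing via the relations: the distinct elements are
  {e, r, s, rs, s², s³, s⁴, s⁵, s⁶, s⁷, s⁸, s⁹, rs², rs³, rs⁴, rs⁵, rs⁶, rs⁷, rs⁸, rs⁹, s¹², s¹³, s¹¹, s¹⁰, s¹⁴, s¹⁵, rs¹², rs¹³, rs¹¹, rs¹⁰, rs¹⁴, rs¹⁵}.
No further products give new elements, so |G| = 32.

Answer: 32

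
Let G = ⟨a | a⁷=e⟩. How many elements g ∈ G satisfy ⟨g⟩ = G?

G is cyclic of order 7. An element generates G iff its order is 7, and a cyclic group of order 7 has exactly φ(7) = 6 such elements.

Answer: 6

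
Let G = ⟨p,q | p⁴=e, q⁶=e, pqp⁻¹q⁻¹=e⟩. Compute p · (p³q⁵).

Compute p · (p³q⁵) by multiplying left to right and reducing via the relations at each step:
  p · p³ = e
  e · q⁵ = q⁵

Answer: q⁵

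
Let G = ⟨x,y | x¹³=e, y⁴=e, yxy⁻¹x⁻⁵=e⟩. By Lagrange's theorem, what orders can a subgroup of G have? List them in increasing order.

|G| = 52 = 2² · 13. By Lagrange's theorem the order of any subgroup divides 52; the divisors of 52 are 1, 2, 4, 13, 26, 52.

Answer: 1, 2, 4, 13, 26, 52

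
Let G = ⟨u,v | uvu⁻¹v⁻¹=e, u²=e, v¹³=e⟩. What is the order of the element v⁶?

Compute successive powers until reaching e:
  (v⁶)¹ = v⁶, (v⁶)² = v¹², (v⁶)³ = v⁵, (v⁶)⁴ = v¹¹, (v⁶)⁵ = v⁴, (v⁶)⁶ = v¹⁰, (v⁶)⁷ = v³, (v⁶)⁸ = v⁹, (v⁶)⁹ = v², (v⁶)¹⁰ = v⁸, (v⁶)¹¹ = v, (v⁶)¹² = v⁷, (v⁶)¹³ = e.
The smallest positive k with (v⁶)ᵏ = e is 13.

Answer: 13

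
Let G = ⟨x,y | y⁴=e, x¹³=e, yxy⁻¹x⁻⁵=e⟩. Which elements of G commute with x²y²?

⟨x²y²⟩ ⊆ C_G(x²y²) since powers of x²y² commute with x²y²; so |C_G(x²y²)| ≥ |⟨x²y²⟩| = 2.
By orbit–stabilizer, |C_G(x²y²)| = |G| / |conj. class of x²y²| = 52 / 13 = 4.
The 4 elements commuting with x²y² are {e, x²y², x⁹y, x⁶y³}.

Answer: {e, x²y², x⁹y, x⁶y³}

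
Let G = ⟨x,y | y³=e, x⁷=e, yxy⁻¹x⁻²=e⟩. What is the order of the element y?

Compute successive powers until reaching e:
  y¹ = y, y² = y², y³ = e.
The smallest positive k with yᵏ = e is 3.

Answer: 3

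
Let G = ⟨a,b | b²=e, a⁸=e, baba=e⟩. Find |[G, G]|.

G' = [G, G] is generated by all commutators. The generator-pair commutators are: [a, b] = a².
The subgroup they normally generate is {e, a², a⁴, a⁶}, of order 4.
Check: |G/G'| = 16/4 = 4 is the order of the abelianisation.

Answer: 4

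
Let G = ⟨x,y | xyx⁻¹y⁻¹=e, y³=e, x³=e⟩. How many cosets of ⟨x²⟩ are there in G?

First find ord(x²) by computing successive powers:
  (x²)¹ = x², (x²)² = x, (x²)³ = e.
So |⟨x²⟩| = ord(x²) = 3. With |G| = 9, by Lagrange [G : ⟨x²⟩] = 9/3 = 3.

Answer: 3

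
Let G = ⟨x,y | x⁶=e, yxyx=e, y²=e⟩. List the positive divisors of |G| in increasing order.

|G| = 12 = 2² · 3. By Lagrange's theorem the order of any subgroup divides 12; the divisors of 12 are 1, 2, 3, 4, 6, 12.

Answer: 1, 2, 3, 4, 6, 12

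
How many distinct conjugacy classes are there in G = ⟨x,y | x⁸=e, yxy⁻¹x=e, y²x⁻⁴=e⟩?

The conjugacy classes (representative and size) are:
  [e] (size 1), [x⁷] (size 2), [x²] (size 2), [x⁵] (size 2), [x⁴] (size 1), [x²y⁻¹] (size 4), [x³y] (size 4).
Class equation: 1 + 2 + 2 + 2 + 1 + 4 + 4 = 16 = |G|. So G has 7 conjugacy classes.

Answer: 7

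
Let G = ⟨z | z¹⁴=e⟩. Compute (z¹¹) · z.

Compute (z¹¹) · z by multiplying left to right and reducing via the relations at each step:
  (z¹¹) · z = z¹²

Answer: z¹²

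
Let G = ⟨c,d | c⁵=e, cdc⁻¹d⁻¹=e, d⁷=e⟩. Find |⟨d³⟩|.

|⟨d³⟩| equals the order of d³. Compute successive powers until reaching e:
  (d³)¹ = d³, (d³)² = d⁶, (d³)³ = d², (d³)⁴ = d⁵, (d³)⁵ = d, (d³)⁶ = d⁴, (d³)⁷ = e.
The smallest positive k with (d³)ᵏ = e is 7, so |⟨d³⟩| = 7.

Answer: 7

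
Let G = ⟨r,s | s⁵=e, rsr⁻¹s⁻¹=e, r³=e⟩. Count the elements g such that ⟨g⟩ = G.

G is cyclic of order 15. An element generates G iff its order is 15, and a cyclic group of order 15 has exactly φ(15) = 8 such elements.

Answer: 8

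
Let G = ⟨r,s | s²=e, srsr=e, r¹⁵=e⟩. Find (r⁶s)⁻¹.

The order of (r⁶s) is 2 (smallest k with (r⁶s)ᵏ = e), so (r⁶s)⁻¹ = (r⁶s)¹ = r⁶s.
Check: (r⁶s) · (r⁶s) → (r⁶s) · r⁶ = s;   s · s = e, giving e as required.

Answer: r⁶s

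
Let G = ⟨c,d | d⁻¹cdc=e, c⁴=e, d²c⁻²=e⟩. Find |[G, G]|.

G' = [G, G] is generated by all commutators. The generator-pair commutators are: [c, d] = c².
The subgroup they normally generate is {e, c²}, of order 2.
Check: |G/G'| = 8/2 = 4 is the order of the abelianisation.

Answer: 2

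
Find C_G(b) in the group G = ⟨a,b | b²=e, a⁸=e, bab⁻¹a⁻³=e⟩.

⟨b⟩ ⊆ C_G(b) since powers of b commute with b; so |C_G(b)| ≥ |⟨b⟩| = 2.
By orbit–stabilizer, |C_G(b)| = |G| / |conj. class of b| = 16 / 4 = 4.
The 4 elements commuting with b are {e, a⁴, b, a⁴b}.

Answer: {e, a⁴, b, a⁴b}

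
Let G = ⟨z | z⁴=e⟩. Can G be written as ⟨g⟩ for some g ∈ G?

|G| = 4. The element z has order 4 (its powers give 4 distinct elements), so ⟨z⟩ = G and G is cyclic.

Answer: Yes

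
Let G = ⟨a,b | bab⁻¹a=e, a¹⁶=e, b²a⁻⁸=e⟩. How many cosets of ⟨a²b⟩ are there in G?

First find ord(a²b) by computing successive powers:
  (a²b)¹ = a²b, (a²b)² = a⁸, (a²b)³ = a²b⁻¹, (a²b)⁴ = e.
So |⟨a²b⟩| = ord(a²b) = 4. With |G| = 32, by Lagrange [G : ⟨a²b⟩] = 32/4 = 8.

Answer: 8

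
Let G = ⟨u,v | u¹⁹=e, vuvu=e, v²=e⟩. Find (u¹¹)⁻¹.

The order of (u¹¹) is 19 (smallest k with (u¹¹)ᵏ = e), so (u¹¹)⁻¹ = (u¹¹)¹⁸ = u⁸.
Check: (u¹¹) · (u⁸) → (u¹¹) · u⁸ = e, giving e as required.

Answer: u⁸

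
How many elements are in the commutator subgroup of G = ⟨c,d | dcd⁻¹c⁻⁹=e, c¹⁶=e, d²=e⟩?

G' = [G, G] is generated by all commutators. The generator-pair commutators are: [c, d] = c⁸.
The subgroup they normally generate is {e, c⁸}, of order 2.
Check: |G/G'| = 32/2 = 16 is the order of the abelianisation.

Answer: 2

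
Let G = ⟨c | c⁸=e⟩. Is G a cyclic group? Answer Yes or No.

|G| = 8. The element c has order 8 (its powers give 8 distinct elements), so ⟨c⟩ = G and G is cyclic.

Answer: Yes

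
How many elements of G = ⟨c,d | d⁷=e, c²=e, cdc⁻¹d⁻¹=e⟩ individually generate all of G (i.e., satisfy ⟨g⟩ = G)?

G is cyclic of order 14. An element generates G iff its order is 14, and a cyclic group of order 14 has exactly φ(14) = 6 such elements.

Answer: 6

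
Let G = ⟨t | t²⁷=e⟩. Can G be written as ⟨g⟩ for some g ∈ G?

|G| = 27. The element t has order 27 (its powers give 27 distinct elements), so ⟨t⟩ = G and G is cyclic.

Answer: Yes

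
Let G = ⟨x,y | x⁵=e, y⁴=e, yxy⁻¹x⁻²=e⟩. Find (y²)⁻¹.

The order of (y²) is 2 (smallest k with (y²)ᵏ = e), so (y²)⁻¹ = (y²)¹ = y².
Check: (y²) · (y²) → (y²) · y² = e, giving e as required.

Answer: y²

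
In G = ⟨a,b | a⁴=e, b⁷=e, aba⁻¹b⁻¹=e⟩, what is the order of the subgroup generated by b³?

|⟨b³⟩| equals the order of b³. Compute successive powers until reaching e:
  (b³)¹ = b³, (b³)² = b⁶, (b³)³ = b², (b³)⁴ = b⁵, (b³)⁵ = b, (b³)⁶ = b⁴, (b³)⁷ = e.
The smallest positive k with (b³)ᵏ = e is 7, so |⟨b³⟩| = 7.

Answer: 7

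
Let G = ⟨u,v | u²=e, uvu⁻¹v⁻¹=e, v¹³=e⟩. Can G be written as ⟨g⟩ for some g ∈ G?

|G| = 26. The element uv has order 26 (its powers give 26 distinct elements), so ⟨uv⟩ = G and G is cyclic.

Answer: Yes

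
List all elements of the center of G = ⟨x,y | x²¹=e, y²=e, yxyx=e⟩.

An element z ∈ Z(G) iff z commutes with every generator.
For example e is central: e·x = x = x·e; e·y = y = y·e.
Whereas x ∉ Z(G) since x·y = xy ≠ x²⁰y = y·x.
Checking each of the 42 elements this way gives Z(G) = {e}, of order 1.

Answer: {e}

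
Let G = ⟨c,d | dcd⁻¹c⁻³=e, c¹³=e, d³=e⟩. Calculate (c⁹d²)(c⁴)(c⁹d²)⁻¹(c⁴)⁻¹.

[(c⁹d²), (c⁴)] = (c⁹d²)·(c⁴)·(c⁹d²)⁻¹·(c⁴)⁻¹.
  (c⁹d²) · (c⁴) = c⁶d²
  (c⁶d²) · (c¹²d) = c¹⁰
  (c¹⁰) · (c⁹) = c⁶

Answer: c⁶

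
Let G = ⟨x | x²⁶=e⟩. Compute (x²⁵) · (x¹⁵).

Compute (x²⁵) · (x¹⁵) by multiplying left to right and reducing via the relations at each step:
  (x²⁵) · x¹⁵ = x¹⁴

Answer: x¹⁴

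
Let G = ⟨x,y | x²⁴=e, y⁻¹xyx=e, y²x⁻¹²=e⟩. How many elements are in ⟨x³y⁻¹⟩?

|⟨x³y⁻¹⟩| equals the order of x³y⁻¹. Compute successive powers until reaching e:
  (x³y⁻¹)¹ = x³y⁻¹, (x³y⁻¹)² = x¹², (x³y⁻¹)³ = x³y, (x³y⁻¹)⁴ = e.
The smallest positive k with (x³y⁻¹)ᵏ = e is 4, so |⟨x³y⁻¹⟩| = 4.

Answer: 4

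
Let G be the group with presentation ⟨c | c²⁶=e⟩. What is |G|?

G is generated by a single element, so G is cyclic. The relator gives c²⁶ = e and no smaller power is forced to be e, so the 26 powers {c, e, c², c³, c⁴, c⁵, c⁶, c⁷, c⁸, c⁹, c²², c²³, c²¹, c²⁰, c²⁴, c²⁵, c¹², c¹³, c¹¹, c¹⁰, c¹⁴, c¹⁵, c¹⁶, c¹⁷, c¹⁸, c¹⁹} are distinct. Hence |G| = 26.

Answer: 26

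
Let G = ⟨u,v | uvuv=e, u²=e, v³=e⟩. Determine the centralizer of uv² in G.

⟨uv²⟩ ⊆ C_G(uv²) since powers of uv² commute with uv²; so |C_G(uv²)| ≥ |⟨uv²⟩| = 2.
By orbit–stabilizer, |C_G(uv²)| = |G| / |conj. class of uv²| = 6 / 3 = 2.
The 2 elements commuting with uv² are {e, uv²}.

Answer: {e, uv²}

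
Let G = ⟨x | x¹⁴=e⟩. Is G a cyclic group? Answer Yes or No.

|G| = 14. The element x has order 14 (its powers give 14 distinct elements), so ⟨x⟩ = G and G is cyclic.

Answer: Yes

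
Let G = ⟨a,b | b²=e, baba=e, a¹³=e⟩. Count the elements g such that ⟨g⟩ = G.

⟨g⟩ = G would require ord(g) = |G| = 26, but the maximum element order in G is 13 < 26. So G is not cyclic and no single element generates it: the count is 0.

Answer: 0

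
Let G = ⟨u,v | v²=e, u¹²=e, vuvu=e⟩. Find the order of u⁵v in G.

Compute successive powers until reaching e:
  (u⁵v)¹ = u⁵v, (u⁵v)² = e.
The smallest positive k with (u⁵v)ᵏ = e is 2.

Answer: 2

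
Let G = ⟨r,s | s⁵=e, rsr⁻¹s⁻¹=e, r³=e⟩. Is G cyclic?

|G| = 15. The element rs has order 15 (its powers give 15 distinct elements), so ⟨rs⟩ = G and G is cyclic.

Answer: Yes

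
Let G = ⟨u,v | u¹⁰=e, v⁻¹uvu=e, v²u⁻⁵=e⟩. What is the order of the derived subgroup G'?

G' = [G, G] is generated by all commutators. The generator-pair commutators are: [u, v] = u².
The subgroup they normally generate is {e, u², u⁴, u⁶, u⁸}, of order 5.
Check: |G/G'| = 20/5 = 4 is the order of the abelianisation.

Answer: 5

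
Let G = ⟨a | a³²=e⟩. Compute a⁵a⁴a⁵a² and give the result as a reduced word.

Multiply left to right, reducing at each step:
  (a⁵) · a⁴ = a⁹
  (a⁹) · a⁵ = a¹⁴
  (a¹⁴) · a² = a¹⁶

Answer: a¹⁶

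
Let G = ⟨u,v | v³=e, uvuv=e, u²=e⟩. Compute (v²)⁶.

Compute successive powers of (v²), reducing at each step:
  (v²)²: (v²) · v² = v
  (v²)³: v · v² = e
  (v²)⁴: e · v² = v²
  (v²)⁵: (v²) · v² = v
  (v²)⁶: v · v² = e

Answer: e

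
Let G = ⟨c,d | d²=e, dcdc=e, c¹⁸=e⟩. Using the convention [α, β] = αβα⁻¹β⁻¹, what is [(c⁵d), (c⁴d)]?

[(c⁵d), (c⁴d)] = (c⁵d)·(c⁴d)·(c⁵d)⁻¹·(c⁴d)⁻¹.
  (c⁵d) · (c⁴d) = c
  c · (c⁵d) = c⁶d
  (c⁶d) · (c⁴d) = c²

Answer: c²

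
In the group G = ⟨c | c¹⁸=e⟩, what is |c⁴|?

Compute successive powers until reaching e:
  (c⁴)¹ = c⁴, (c⁴)² = c⁸, (c⁴)³ = c¹², (c⁴)⁴ = c¹⁶, (c⁴)⁵ = c², (c⁴)⁶ = c⁶, (c⁴)⁷ = c¹⁰, (c⁴)⁸ = c¹⁴, (c⁴)⁹ = e.
The smallest positive k with (c⁴)ᵏ = e is 9.

Answer: 9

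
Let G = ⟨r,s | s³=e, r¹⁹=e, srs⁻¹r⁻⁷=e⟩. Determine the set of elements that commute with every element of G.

An element z ∈ Z(G) iff z commutes with every generator.
For example e is central: e·r = r = r·e; e·s = s = s·e.
Whereas r ∉ Z(G) since r·s = rs ≠ r⁷s = s·r.
Checking each of the 57 elements this way gives Z(G) = {e}, of order 1.

Answer: {e}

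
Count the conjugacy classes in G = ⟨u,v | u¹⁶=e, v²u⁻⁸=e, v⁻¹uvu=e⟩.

The conjugacy classes (representative and size) are:
  [e] (size 1), [u] (size 2), [u¹⁴] (size 2), [u³] (size 2), [u¹²] (size 2), [u⁵] (size 2), [u¹⁰] (size 2), [u⁷] (size 2), [u⁸] (size 1), [u⁶v] (size 8), [u³v⁻¹] (size 8).
Class equation: 1 + 2 + 2 + 2 + 2 + 2 + 2 + 2 + 1 + 8 + 8 = 32 = |G|. So G has 11 conjugacy classes.

Answer: 11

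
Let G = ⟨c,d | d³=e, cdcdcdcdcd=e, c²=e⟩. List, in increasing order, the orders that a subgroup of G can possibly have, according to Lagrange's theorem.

|G| = 60 = 2² · 3 · 5. By Lagrange's theorem the order of any subgroup divides 60; the divisors of 60 are 1, 2, 3, 4, 5, 6, 10, 12, 15, 20, 30, 60.

Answer: 1, 2, 3, 4, 5, 6, 10, 12, 15, 20, 30, 60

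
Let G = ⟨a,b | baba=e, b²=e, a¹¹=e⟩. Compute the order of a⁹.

Compute successive powers until reaching e:
  (a⁹)¹ = a⁹, (a⁹)² = a⁷, (a⁹)³ = a⁵, (a⁹)⁴ = a³, (a⁹)⁵ = a, (a⁹)⁶ = a¹⁰, (a⁹)⁷ = a⁸, (a⁹)⁸ = a⁶, (a⁹)⁹ = a⁴, (a⁹)¹⁰ = a², (a⁹)¹¹ = e.
The smallest positive k with (a⁹)ᵏ = e is 11.

Answer: 11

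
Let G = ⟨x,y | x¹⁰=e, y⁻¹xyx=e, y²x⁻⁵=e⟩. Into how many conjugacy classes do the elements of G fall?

The conjugacy classes (representative and size) are:
  [e] (size 1), [x] (size 2), [x⁸] (size 2), [x⁷] (size 2), [x⁴] (size 2), [x⁵] (size 1), [x⁴y] (size 5), [x²y⁻¹] (size 5).
Class equation: 1 + 2 + 2 + 2 + 2 + 1 + 5 + 5 = 20 = |G|. So G has 8 conjugacy classes.

Answer: 8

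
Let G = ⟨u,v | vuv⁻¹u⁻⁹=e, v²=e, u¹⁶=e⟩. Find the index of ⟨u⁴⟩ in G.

First find ord(u⁴) by computing successive powers:
  (u⁴)¹ = u⁴, (u⁴)² = u⁸, (u⁴)³ = u¹², (u⁴)⁴ = e.
So |⟨u⁴⟩| = ord(u⁴) = 4. With |G| = 32, by Lagrange [G : ⟨u⁴⟩] = 32/4 = 8.

Answer: 8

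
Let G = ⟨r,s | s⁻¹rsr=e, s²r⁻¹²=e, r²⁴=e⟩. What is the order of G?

Enumerate words in the generators, reducing via the relations: the distinct elements are
  {e, r, s, rs, r², r³, r⁴, r⁵, r⁶, r⁷, r⁸, r⁹, r²s, r²², r²³, r²¹, r²⁰, r³s, r¹², r¹³, r¹¹, r¹⁰, r¹⁴, r¹⁵, r¹⁶, r¹⁷, r¹⁸, r¹⁹, r⁴s, r⁵s, r⁶s, r⁷s, r⁸s, r⁹s, s⁻¹, rs⁻¹, r¹¹s, r¹⁰s, r²s⁻¹, r³s⁻¹, r⁴s⁻¹, r⁵s⁻¹, r⁶s⁻¹, r⁷s⁻¹, r⁸s⁻¹, r⁹s⁻¹, r¹¹s⁻¹, r¹⁰s⁻¹}.
No further products give new elements, so |G| = 48.

Answer: 48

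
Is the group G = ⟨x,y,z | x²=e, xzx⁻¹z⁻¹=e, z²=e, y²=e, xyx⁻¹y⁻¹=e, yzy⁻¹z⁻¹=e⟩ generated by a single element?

|G| = 8, but the maximum element order in G is 2 < 8. No single element generates all of G, so G is not cyclic.

Answer: No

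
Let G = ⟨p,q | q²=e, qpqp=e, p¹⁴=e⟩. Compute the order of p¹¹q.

Compute successive powers until reaching e:
  (p¹¹q)¹ = p¹¹q, (p¹¹q)² = e.
The smallest positive k with (p¹¹q)ᵏ = e is 2.

Answer: 2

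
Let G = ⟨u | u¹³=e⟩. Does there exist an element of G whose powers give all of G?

|G| = 13. The element u has order 13 (its powers give 13 distinct elements), so ⟨u⟩ = G and G is cyclic.

Answer: Yes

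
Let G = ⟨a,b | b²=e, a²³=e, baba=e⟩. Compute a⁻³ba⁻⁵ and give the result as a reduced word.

Multiply left to right, reducing at each step:
  (a²⁰) · b = a²⁰b
  (a²⁰b) · a⁻⁵ = a²b

Answer: a²b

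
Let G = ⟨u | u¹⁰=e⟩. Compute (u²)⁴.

Compute successive powers of (u²), reducing at each step:
  (u²)²: (u²) · u² = u⁴
  (u²)³: (u⁴) · u² = u⁶
  (u²)⁴: (u⁶) · u² = u⁸

Answer: u⁸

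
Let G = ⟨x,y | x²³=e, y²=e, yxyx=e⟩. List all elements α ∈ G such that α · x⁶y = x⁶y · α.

⟨x⁶y⟩ ⊆ C_G(x⁶y) since powers of x⁶y commute with x⁶y; so |C_G(x⁶y)| ≥ |⟨x⁶y⟩| = 2.
By orbit–stabilizer, |C_G(x⁶y)| = |G| / |conj. class of x⁶y| = 46 / 23 = 2.
The 2 elements commuting with x⁶y are {e, x⁶y}.

Answer: {e, x⁶y}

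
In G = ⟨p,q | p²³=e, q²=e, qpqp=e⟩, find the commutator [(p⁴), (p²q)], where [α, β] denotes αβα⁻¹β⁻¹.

[(p⁴), (p²q)] = (p⁴)·(p²q)·(p⁴)⁻¹·(p²q)⁻¹.
  (p⁴) · (p²q) = p⁶q
  (p⁶q) · (p¹⁹) = p¹⁰q
  (p¹⁰q) · (p²q) = p⁸

Answer: p⁸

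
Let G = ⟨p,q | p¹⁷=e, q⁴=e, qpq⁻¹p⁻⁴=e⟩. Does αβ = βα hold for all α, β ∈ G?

p·q = pq but q·p = p⁴q, so p·q ≠ q·p and G is not abelian.

Answer: No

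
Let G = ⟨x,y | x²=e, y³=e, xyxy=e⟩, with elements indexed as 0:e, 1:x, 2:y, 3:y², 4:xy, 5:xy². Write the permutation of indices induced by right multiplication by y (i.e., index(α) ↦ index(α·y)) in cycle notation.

(0 2 3)(1 4 5)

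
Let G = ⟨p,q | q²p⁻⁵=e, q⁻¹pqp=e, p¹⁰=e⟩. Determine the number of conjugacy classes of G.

The conjugacy classes (representative and size) are:
  [e] (size 1), [p] (size 2), [p⁸] (size 2), [p⁷] (size 2), [p⁴] (size 2), [p⁵] (size 1), [p⁴q] (size 5), [p²q⁻¹] (size 5).
Class equation: 1 + 2 + 2 + 2 + 2 + 1 + 5 + 5 = 20 = |G|. So G has 8 conjugacy classes.

Answer: 8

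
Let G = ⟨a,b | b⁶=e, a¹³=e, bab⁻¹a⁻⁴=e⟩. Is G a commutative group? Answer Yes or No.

a·b = ab but b·a = a⁴b, so a·b ≠ b·a and G is not abelian.

Answer: No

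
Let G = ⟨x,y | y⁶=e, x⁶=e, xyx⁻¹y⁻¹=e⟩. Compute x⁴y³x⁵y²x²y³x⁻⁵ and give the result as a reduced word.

Multiply left to right, reducing at each step:
  (x⁴) · y³ = x⁴y³
  (x⁴y³) · x⁵ = x³y³
  (x³y³) · y² = x³y⁵
  (x³y⁵) · x² = x⁵y⁵
  (x⁵y⁵) · y³ = x⁵y²
  (x⁵y²) · x⁻⁵ = y²

Answer: y²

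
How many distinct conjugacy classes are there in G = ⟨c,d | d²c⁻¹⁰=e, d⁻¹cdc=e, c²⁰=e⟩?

The conjugacy classes (representative and size) are:
  [e] (size 1), [c] (size 2), [c²] (size 2), [c³] (size 2), [c⁴] (size 2), [c⁵] (size 2), [c¹⁴] (size 2), [c⁷] (size 2), [c⁸] (size 2), [c¹¹] (size 2), [c¹⁰] (size 1), [c²d⁻¹] (size 10), [c⁹d] (size 10).
Class equation: 1 + 2 + 2 + 2 + 2 + 2 + 2 + 2 + 2 + 2 + 1 + 10 + 10 = 40 = |G|. So G has 13 conjugacy classes.

Answer: 13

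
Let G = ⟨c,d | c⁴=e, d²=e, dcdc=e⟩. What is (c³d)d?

Compute (c³d) · d by multiplying left to right and reducing via the relations at each step:
  (c³d) · d = c³

Answer: c³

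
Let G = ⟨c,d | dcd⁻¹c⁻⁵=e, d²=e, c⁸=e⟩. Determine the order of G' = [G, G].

G' = [G, G] is generated by all commutators. The generator-pair commutators are: [c, d] = c⁴.
The subgroup they normally generate is {e, c⁴}, of order 2.
Check: |G/G'| = 16/2 = 8 is the order of the abelianisation.

Answer: 2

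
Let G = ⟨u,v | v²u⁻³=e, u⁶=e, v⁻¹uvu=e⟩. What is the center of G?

An element z ∈ Z(G) iff z commutes with every generator.
For example u³ is central: (u³)·u = u⁴ = u·(u³); (u³)·v = v⁻¹ = v·(u³).
Whereas u ∉ Z(G) since u·v = uv ≠ u²v⁻¹ = v·u.
Checking each of the 12 elements this way gives Z(G) = {e, u³}, of order 2.

Answer: {e, u³}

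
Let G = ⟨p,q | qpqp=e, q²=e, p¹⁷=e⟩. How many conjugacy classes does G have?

The conjugacy classes (representative and size) are:
  [e] (size 1), [p¹⁶] (size 2), [p²] (size 2), [p³] (size 2), [p¹³] (size 2), [p¹²] (size 2), [p⁶] (size 2), [p¹⁰] (size 2), [p⁹] (size 2), [p⁷q] (size 17).
Class equation: 1 + 2 + 2 + 2 + 2 + 2 + 2 + 2 + 2 + 17 = 34 = |G|. So G has 10 conjugacy classes.

Answer: 10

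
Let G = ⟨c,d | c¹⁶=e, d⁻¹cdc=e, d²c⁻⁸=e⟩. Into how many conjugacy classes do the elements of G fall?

The conjugacy classes (representative and size) are:
  [e] (size 1), [c] (size 2), [c¹⁴] (size 2), [c³] (size 2), [c¹²] (size 2), [c⁵] (size 2), [c¹⁰] (size 2), [c⁷] (size 2), [c⁸] (size 1), [c⁶d] (size 8), [c³d⁻¹] (size 8).
Class equation: 1 + 2 + 2 + 2 + 2 + 2 + 2 + 2 + 1 + 8 + 8 = 32 = |G|. So G has 11 conjugacy classes.

Answer: 11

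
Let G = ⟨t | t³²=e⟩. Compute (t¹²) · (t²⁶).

Compute (t¹²) · (t²⁶) by multiplying left to right and reducing via the relations at each step:
  (t¹²) · t²⁶ = t⁶

Answer: t⁶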